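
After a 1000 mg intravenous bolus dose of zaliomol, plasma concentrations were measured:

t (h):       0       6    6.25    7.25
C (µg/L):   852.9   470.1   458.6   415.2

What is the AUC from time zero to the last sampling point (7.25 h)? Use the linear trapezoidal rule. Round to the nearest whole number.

AUC = 4522 µg/L·h

Trapezoidal AUC_0→7.25:
  [0→6]: (852.9+470.1)/2 × 6 = 3969.0
  [6→6.25]: (470.1+458.6)/2 × 0.25 = 116.0875
  [6.25→7.25]: (458.6+415.2)/2 × 1 = 436.9
  Sum = 4521.9875 µg/L·h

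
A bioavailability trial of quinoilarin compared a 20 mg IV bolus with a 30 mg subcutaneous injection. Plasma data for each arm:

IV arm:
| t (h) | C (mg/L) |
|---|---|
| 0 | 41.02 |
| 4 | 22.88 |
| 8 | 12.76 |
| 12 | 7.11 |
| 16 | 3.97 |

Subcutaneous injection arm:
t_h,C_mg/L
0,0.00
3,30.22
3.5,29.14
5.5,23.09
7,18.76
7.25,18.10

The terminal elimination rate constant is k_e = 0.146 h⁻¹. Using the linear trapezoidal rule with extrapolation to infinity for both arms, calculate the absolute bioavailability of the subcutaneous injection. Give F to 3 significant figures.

Trapezoidal AUC_0→16 (IV):
  [0→4]: (41.02+22.88)/2 × 4 = 127.8
  [4→8]: (22.88+12.76)/2 × 4 = 71.28
  [8→12]: (12.76+7.11)/2 × 4 = 39.74
  [12→16]: (7.11+3.97)/2 × 4 = 22.16
  Sum = 260.98 mg/L·h
IV tail: 3.97/0.146 = 27.192; AUC_iv,0→∞ = 260.98 + 27.192 = 288.172 mg/L·h
Trapezoidal AUC_0→7.25 (subcutaneous injection):
  [0→3]: (0.00+30.22)/2 × 3 = 45.33
  [3→3.5]: (30.22+29.14)/2 × 0.5 = 14.84
  [3.5→5.5]: (29.14+23.09)/2 × 2 = 52.23
  [5.5→7]: (23.09+18.76)/2 × 1.5 = 31.3875
  [7→7.25]: (18.76+18.10)/2 × 0.25 = 4.6075
  Sum = 148.395 mg/L·h
subcutaneous injection tail: 18.10/0.146 = 123.973; AUC_ev,0→∞ = 148.395 + 123.973 = 272.368 mg/L·h
F = (AUC_ev/D_ev)/(AUC_iv/D_iv) = (272.368/30)/(288.172/20) = 9.07893/14.4086 = 0.6301

F = 0.630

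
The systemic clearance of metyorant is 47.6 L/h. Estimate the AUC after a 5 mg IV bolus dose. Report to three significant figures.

AUC_0→∞ = Dose_iv / CL
        = 5 / 47.6 = 0.105042 mg/L·h

AUC = 0.105 mg/L·h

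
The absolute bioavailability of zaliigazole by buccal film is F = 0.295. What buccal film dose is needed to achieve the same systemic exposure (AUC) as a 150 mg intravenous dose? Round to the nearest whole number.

D_buccal = 508 mg

For equal systemic exposure: F × D_ev = D_iv
D_ev = D_iv / F = 150 / 0.295 = 508.475 mg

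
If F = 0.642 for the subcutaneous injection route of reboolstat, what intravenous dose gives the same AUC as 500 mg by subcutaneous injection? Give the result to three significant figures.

Systemic exposure from an extravascular dose = F × D_ev, so the equivalent IV dose is F × D_ev.
D_iv = F × D_ev = 0.642 × 500 = 321 mg

D_iv = 321 mg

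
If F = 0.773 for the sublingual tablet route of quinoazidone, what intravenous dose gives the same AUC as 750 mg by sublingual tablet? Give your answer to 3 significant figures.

Systemic exposure from an extravascular dose = F × D_ev, so the equivalent IV dose is F × D_ev.
D_iv = F × D_ev = 0.773 × 750 = 579.75 mg

D_iv = 580 mg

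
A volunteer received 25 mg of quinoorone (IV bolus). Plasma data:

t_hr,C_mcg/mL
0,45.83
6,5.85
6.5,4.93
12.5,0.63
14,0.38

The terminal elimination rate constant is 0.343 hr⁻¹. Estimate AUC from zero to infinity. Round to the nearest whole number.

Trapezoidal AUC_0→14:
  [0→6]: (45.83+5.85)/2 × 6 = 155.04
  [6→6.5]: (5.85+4.93)/2 × 0.5 = 2.695
  [6.5→12.5]: (4.93+0.63)/2 × 6 = 16.68
  [12.5→14]: (0.63+0.38)/2 × 1.5 = 0.7575
  Sum = 175.1725 mcg/mL·hr
Extrapolated tail: C_last / k_e = 0.38 / 0.343 = 1.108
AUC_0→∞ = 175.1725 + 1.108 = 176.2805 mcg/mL·hr

AUC = 176 mcg/mL·hr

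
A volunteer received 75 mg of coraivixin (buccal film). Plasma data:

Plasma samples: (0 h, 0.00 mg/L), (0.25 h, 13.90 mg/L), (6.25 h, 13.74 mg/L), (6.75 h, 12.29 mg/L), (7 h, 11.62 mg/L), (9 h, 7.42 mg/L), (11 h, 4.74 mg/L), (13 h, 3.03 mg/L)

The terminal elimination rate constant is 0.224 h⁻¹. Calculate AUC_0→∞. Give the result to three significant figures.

AUC = 147 mg/L·h

Trapezoidal AUC_0→13:
  [0→0.25]: (0.00+13.90)/2 × 0.25 = 1.7375
  [0.25→6.25]: (13.90+13.74)/2 × 6 = 82.92
  [6.25→6.75]: (13.74+12.29)/2 × 0.5 = 6.5075
  [6.75→7]: (12.29+11.62)/2 × 0.25 = 2.98875
  [7→9]: (11.62+7.42)/2 × 2 = 19.04
  [9→11]: (7.42+4.74)/2 × 2 = 12.16
  [11→13]: (4.74+3.03)/2 × 2 = 7.77
  Sum = 133.12375 mg/L·h
Extrapolated tail: C_last / k_e = 3.03 / 0.224 = 13.527
AUC_0→∞ = 133.12375 + 13.527 = 146.65075 mg/L·h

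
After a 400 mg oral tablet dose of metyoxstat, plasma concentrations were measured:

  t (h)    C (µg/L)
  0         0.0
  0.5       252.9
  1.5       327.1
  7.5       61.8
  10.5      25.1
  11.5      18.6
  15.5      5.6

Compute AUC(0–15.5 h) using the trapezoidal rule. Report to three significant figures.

AUC = 1720 µg/L·h

Trapezoidal AUC_0→15.5:
  [0→0.5]: (0.0+252.9)/2 × 0.5 = 63.225
  [0.5→1.5]: (252.9+327.1)/2 × 1 = 290.0
  [1.5→7.5]: (327.1+61.8)/2 × 6 = 1166.7
  [7.5→10.5]: (61.8+25.1)/2 × 3 = 130.35
  [10.5→11.5]: (25.1+18.6)/2 × 1 = 21.85
  [11.5→15.5]: (18.6+5.6)/2 × 4 = 48.4
  Sum = 1720.525 µg/L·h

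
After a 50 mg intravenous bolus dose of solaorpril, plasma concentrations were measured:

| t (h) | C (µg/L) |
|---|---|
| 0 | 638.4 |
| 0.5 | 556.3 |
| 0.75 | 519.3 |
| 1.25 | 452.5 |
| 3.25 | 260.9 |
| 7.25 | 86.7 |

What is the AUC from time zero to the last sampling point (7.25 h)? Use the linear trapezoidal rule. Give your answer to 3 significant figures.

Trapezoidal AUC_0→7.25:
  [0→0.5]: (638.4+556.3)/2 × 0.5 = 298.675
  [0.5→0.75]: (556.3+519.3)/2 × 0.25 = 134.45
  [0.75→1.25]: (519.3+452.5)/2 × 0.5 = 242.95
  [1.25→3.25]: (452.5+260.9)/2 × 2 = 713.4
  [3.25→7.25]: (260.9+86.7)/2 × 4 = 695.2
  Sum = 2084.675 µg/L·h

AUC = 2080 µg/L·h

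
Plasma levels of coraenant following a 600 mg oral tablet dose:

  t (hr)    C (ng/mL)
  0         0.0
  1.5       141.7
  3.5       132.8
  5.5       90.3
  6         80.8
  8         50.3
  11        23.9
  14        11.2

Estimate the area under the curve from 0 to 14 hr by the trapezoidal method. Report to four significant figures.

AUC = 941.7 ng/mL·hr

Trapezoidal AUC_0→14:
  [0→1.5]: (0.0+141.7)/2 × 1.5 = 106.275
  [1.5→3.5]: (141.7+132.8)/2 × 2 = 274.5
  [3.5→5.5]: (132.8+90.3)/2 × 2 = 223.1
  [5.5→6]: (90.3+80.8)/2 × 0.5 = 42.775
  [6→8]: (80.8+50.3)/2 × 2 = 131.1
  [8→11]: (50.3+23.9)/2 × 3 = 111.3
  [11→14]: (23.9+11.2)/2 × 3 = 52.65
  Sum = 941.7 ng/mL·hr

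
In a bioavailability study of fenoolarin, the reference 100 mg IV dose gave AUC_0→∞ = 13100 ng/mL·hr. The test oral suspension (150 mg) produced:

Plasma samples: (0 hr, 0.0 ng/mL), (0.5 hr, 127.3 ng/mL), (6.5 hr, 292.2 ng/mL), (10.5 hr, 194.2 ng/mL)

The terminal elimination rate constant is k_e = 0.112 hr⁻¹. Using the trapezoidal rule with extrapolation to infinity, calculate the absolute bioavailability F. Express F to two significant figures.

Trapezoidal AUC_0→10.5 (oral suspension):
  [0→0.5]: (0.0+127.3)/2 × 0.5 = 31.825
  [0.5→6.5]: (127.3+292.2)/2 × 6 = 1258.5
  [6.5→10.5]: (292.2+194.2)/2 × 4 = 972.8
  Sum = 2263.125 ng/mL·hr
Tail: C_last/k_e = 194.2/0.112 = 1733.929
AUC_0→∞ (oral suspension) = 2263.125 + 1733.929 = 3997.054 ng/mL·hr
F = (AUC_ev/D_ev)/(AUC_iv/D_iv) = (3997.054/150)/(13100/100) = 26.647/131 = 0.2034

F = 0.20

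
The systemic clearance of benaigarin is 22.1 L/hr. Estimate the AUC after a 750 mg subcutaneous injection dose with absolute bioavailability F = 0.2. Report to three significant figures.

AUC = 6.79 mg/L·hr

AUC_0→∞ = F × Dose / CL
        = 0.2 × 750 / 22.1 = 6.78733 mg/L·hr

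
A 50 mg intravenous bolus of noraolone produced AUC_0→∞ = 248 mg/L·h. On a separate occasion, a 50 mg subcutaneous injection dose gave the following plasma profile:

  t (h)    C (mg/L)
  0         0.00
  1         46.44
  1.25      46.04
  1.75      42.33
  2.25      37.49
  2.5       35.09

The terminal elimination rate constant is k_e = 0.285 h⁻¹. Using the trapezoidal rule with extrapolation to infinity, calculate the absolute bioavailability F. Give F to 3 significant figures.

Trapezoidal AUC_0→2.5 (subcutaneous injection):
  [0→1]: (0.00+46.44)/2 × 1 = 23.22
  [1→1.25]: (46.44+46.04)/2 × 0.25 = 11.56
  [1.25→1.75]: (46.04+42.33)/2 × 0.5 = 22.0925
  [1.75→2.25]: (42.33+37.49)/2 × 0.5 = 19.955
  [2.25→2.5]: (37.49+35.09)/2 × 0.25 = 9.0725
  Sum = 85.9 mg/L·h
Tail: C_last/k_e = 35.09/0.285 = 123.123
AUC_0→∞ (subcutaneous injection) = 85.9 + 123.123 = 209.023 mg/L·h
F = (AUC_ev/D_ev)/(AUC_iv/D_iv) = (209.023/50)/(248/50) = 4.18046/4.96 = 0.8428

F = 0.843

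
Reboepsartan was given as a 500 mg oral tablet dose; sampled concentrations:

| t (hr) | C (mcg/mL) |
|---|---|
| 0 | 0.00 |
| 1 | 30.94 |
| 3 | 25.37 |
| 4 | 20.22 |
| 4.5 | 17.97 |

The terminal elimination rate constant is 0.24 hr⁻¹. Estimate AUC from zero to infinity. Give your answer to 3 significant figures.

AUC = 179 mcg/mL·hr

Trapezoidal AUC_0→4.5:
  [0→1]: (0.00+30.94)/2 × 1 = 15.47
  [1→3]: (30.94+25.37)/2 × 2 = 56.31
  [3→4]: (25.37+20.22)/2 × 1 = 22.795
  [4→4.5]: (20.22+17.97)/2 × 0.5 = 9.5475
  Sum = 104.1225 mcg/mL·hr
Extrapolated tail: C_last / k_e = 17.97 / 0.24 = 74.875
AUC_0→∞ = 104.1225 + 74.875 = 178.9975 mcg/mL·hr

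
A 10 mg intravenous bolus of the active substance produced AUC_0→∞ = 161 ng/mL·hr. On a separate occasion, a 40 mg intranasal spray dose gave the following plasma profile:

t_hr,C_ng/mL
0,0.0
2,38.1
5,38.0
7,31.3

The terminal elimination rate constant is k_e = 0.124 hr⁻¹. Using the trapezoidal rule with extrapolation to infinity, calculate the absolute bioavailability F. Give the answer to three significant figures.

Trapezoidal AUC_0→7 (intranasal spray):
  [0→2]: (0.0+38.1)/2 × 2 = 38.1
  [2→5]: (38.1+38.0)/2 × 3 = 114.15
  [5→7]: (38.0+31.3)/2 × 2 = 69.3
  Sum = 221.55 ng/mL·hr
Tail: C_last/k_e = 31.3/0.124 = 252.419
AUC_0→∞ (intranasal spray) = 221.55 + 252.419 = 473.969 ng/mL·hr
F = (AUC_ev/D_ev)/(AUC_iv/D_iv) = (473.969/40)/(161/10) = 11.849225/16.1 = 0.7360

F = 0.736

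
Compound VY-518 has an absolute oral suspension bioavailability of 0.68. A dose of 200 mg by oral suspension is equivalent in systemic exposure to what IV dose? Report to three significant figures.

Systemic exposure from an extravascular dose = F × D_ev, so the equivalent IV dose is F × D_ev.
D_iv = F × D_ev = 0.68 × 200 = 136 mg

D_iv = 136 mg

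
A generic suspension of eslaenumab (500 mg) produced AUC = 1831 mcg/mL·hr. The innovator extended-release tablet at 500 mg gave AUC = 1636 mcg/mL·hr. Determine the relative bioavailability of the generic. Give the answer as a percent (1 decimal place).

F_rel = 111.9%

F_rel = (AUC_test/D_test) / (AUC_ref/D_ref)
      = (1831/500) / (1636/500)
      = 3.662 / 3.272 = 1.1192 = 111.92%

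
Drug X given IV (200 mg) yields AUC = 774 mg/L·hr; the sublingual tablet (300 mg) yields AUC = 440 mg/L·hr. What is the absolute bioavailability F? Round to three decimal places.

F = (AUC_ev / D_ev) / (AUC_iv / D_iv)
  = (440/300) / (774/200)
  = 1.46667 / 3.87 = 0.3790

F = 0.379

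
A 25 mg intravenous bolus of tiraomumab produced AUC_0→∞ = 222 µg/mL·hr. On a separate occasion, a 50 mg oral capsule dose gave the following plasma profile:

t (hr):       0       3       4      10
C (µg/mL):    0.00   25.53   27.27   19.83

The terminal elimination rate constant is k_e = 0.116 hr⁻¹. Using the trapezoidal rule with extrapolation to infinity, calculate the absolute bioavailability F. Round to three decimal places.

F = 0.849

Trapezoidal AUC_0→10 (oral capsule):
  [0→3]: (0.00+25.53)/2 × 3 = 38.295
  [3→4]: (25.53+27.27)/2 × 1 = 26.4
  [4→10]: (27.27+19.83)/2 × 6 = 141.3
  Sum = 205.995 µg/mL·hr
Tail: C_last/k_e = 19.83/0.116 = 170.948
AUC_0→∞ (oral capsule) = 205.995 + 170.948 = 376.943 µg/mL·hr
F = (AUC_ev/D_ev)/(AUC_iv/D_iv) = (376.943/50)/(222/25) = 7.53886/8.88 = 0.8490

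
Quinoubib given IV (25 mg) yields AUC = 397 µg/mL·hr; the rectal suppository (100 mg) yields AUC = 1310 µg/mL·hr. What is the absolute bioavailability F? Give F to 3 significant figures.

F = (AUC_ev / D_ev) / (AUC_iv / D_iv)
  = (1310/100) / (397/25)
  = 13.1 / 15.88 = 0.8249

F = 0.825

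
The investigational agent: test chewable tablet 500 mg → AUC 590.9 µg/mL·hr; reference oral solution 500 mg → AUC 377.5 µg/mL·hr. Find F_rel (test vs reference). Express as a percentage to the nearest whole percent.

F_rel = (AUC_test/D_test) / (AUC_ref/D_ref)
      = (590.9/500) / (377.5/500)
      = 1.1818 / 0.755 = 1.5653 = 156.53%

F_rel = 157%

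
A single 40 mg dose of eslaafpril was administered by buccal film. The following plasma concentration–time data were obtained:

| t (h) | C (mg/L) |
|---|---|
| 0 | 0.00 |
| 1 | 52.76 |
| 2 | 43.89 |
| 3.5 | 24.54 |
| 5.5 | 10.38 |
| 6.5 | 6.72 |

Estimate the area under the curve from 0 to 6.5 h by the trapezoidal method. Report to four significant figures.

AUC = 169.5 mg/L·h

Trapezoidal AUC_0→6.5:
  [0→1]: (0.00+52.76)/2 × 1 = 26.38
  [1→2]: (52.76+43.89)/2 × 1 = 48.325
  [2→3.5]: (43.89+24.54)/2 × 1.5 = 51.3225
  [3.5→5.5]: (24.54+10.38)/2 × 2 = 34.92
  [5.5→6.5]: (10.38+6.72)/2 × 1 = 8.55
  Sum = 169.4975 mg/L·h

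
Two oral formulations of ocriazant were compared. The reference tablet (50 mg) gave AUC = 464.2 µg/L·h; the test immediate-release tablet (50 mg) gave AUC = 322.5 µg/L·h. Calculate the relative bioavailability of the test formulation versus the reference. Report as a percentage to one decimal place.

F_rel = 69.5%

F_rel = (AUC_test/D_test) / (AUC_ref/D_ref)
      = (322.5/50) / (464.2/50)
      = 6.45 / 9.284 = 0.6947 = 69.47%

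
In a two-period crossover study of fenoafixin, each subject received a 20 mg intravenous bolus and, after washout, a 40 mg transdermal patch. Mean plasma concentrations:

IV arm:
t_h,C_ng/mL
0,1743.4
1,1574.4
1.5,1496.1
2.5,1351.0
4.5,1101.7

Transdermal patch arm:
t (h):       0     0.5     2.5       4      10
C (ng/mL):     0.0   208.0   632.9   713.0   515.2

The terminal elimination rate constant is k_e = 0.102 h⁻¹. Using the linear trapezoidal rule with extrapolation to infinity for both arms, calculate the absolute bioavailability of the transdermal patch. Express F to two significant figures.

F = 0.31

Trapezoidal AUC_0→4.5 (IV):
  [0→1]: (1743.4+1574.4)/2 × 1 = 1658.9
  [1→1.5]: (1574.4+1496.1)/2 × 0.5 = 767.625
  [1.5→2.5]: (1496.1+1351.0)/2 × 1 = 1423.55
  [2.5→4.5]: (1351.0+1101.7)/2 × 2 = 2452.7
  Sum = 6302.775 ng/mL·h
IV tail: 1101.7/0.102 = 10800.980; AUC_iv,0→∞ = 6302.775 + 10800.980 = 17103.755 ng/mL·h
Trapezoidal AUC_0→10 (transdermal patch):
  [0→0.5]: (0.0+208.0)/2 × 0.5 = 52.0
  [0.5→2.5]: (208.0+632.9)/2 × 2 = 840.9
  [2.5→4]: (632.9+713.0)/2 × 1.5 = 1009.425
  [4→10]: (713.0+515.2)/2 × 6 = 3684.6
  Sum = 5586.925 ng/mL·h
transdermal patch tail: 515.2/0.102 = 5050.980; AUC_ev,0→∞ = 5586.925 + 5050.980 = 10637.905 ng/mL·h
F = (AUC_ev/D_ev)/(AUC_iv/D_iv) = (10637.905/40)/(17103.755/20) = 265.948/855.18775 = 0.3110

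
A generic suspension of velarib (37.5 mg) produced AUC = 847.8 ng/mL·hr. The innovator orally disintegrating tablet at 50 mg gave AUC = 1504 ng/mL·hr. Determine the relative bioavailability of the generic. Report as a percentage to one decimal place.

F_rel = (AUC_test/D_test) / (AUC_ref/D_ref)
      = (847.8/37.5) / (1504/50)
      = 22.608 / 30.08 = 0.7516 = 75.16%

F_rel = 75.2%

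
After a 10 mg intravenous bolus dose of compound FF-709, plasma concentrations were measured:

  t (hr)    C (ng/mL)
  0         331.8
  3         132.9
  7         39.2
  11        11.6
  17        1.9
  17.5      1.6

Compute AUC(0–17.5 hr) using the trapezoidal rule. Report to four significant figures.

Trapezoidal AUC_0→17.5:
  [0→3]: (331.8+132.9)/2 × 3 = 697.05
  [3→7]: (132.9+39.2)/2 × 4 = 344.2
  [7→11]: (39.2+11.6)/2 × 4 = 101.6
  [11→17]: (11.6+1.9)/2 × 6 = 40.5
  [17→17.5]: (1.9+1.6)/2 × 0.5 = 0.875
  Sum = 1184.225 ng/mL·hr

AUC = 1184 ng/mL·hr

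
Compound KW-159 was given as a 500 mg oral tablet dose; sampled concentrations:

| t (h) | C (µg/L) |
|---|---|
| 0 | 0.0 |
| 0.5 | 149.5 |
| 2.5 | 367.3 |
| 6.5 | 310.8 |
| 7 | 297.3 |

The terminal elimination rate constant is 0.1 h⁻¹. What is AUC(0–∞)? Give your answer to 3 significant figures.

AUC = 5040 µg/L·h

Trapezoidal AUC_0→7:
  [0→0.5]: (0.0+149.5)/2 × 0.5 = 37.375
  [0.5→2.5]: (149.5+367.3)/2 × 2 = 516.8
  [2.5→6.5]: (367.3+310.8)/2 × 4 = 1356.2
  [6.5→7]: (310.8+297.3)/2 × 0.5 = 152.025
  Sum = 2062.4 µg/L·h
Extrapolated tail: C_last / k_e = 297.3 / 0.1 = 2973.000
AUC_0→∞ = 2062.4 + 2973.000 = 5035.4 µg/L·h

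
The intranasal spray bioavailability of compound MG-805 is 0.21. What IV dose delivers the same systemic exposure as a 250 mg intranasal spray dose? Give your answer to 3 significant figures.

Systemic exposure from an extravascular dose = F × D_ev, so the equivalent IV dose is F × D_ev.
D_iv = F × D_ev = 0.21 × 250 = 52.5 mg

D_iv = 52.5 mg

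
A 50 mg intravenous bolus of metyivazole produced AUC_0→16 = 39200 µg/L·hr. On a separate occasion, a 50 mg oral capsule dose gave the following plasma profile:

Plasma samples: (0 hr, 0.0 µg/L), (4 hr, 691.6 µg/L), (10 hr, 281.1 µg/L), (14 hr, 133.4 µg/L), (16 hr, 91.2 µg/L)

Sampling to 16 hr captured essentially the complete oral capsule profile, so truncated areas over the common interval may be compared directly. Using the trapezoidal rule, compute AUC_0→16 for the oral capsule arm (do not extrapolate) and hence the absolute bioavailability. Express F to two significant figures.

F = 0.14

Trapezoidal AUC_0→16 (oral capsule):
  [0→4]: (0.0+691.6)/2 × 4 = 1383.2
  [4→10]: (691.6+281.1)/2 × 6 = 2918.1
  [10→14]: (281.1+133.4)/2 × 4 = 829.0
  [14→16]: (133.4+91.2)/2 × 2 = 224.6
  Sum = 5354.9 µg/L·hr
F = (AUC_ev/D_ev)/(AUC_iv/D_iv) = (5354.9/50)/(39200/50) = 107.098/784 = 0.1366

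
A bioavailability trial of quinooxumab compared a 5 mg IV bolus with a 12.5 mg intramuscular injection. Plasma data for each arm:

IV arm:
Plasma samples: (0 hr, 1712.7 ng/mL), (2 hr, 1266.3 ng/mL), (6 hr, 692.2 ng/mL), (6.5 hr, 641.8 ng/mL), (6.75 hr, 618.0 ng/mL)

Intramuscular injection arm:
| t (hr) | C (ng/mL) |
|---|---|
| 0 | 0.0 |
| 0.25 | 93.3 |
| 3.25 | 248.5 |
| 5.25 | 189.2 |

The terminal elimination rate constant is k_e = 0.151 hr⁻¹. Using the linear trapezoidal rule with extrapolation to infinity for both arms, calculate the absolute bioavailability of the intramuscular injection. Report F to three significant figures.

Trapezoidal AUC_0→6.75 (IV):
  [0→2]: (1712.7+1266.3)/2 × 2 = 2979.0
  [2→6]: (1266.3+692.2)/2 × 4 = 3917.0
  [6→6.5]: (692.2+641.8)/2 × 0.5 = 333.5
  [6.5→6.75]: (641.8+618.0)/2 × 0.25 = 157.475
  Sum = 7386.975 ng/mL·hr
IV tail: 618.0/0.151 = 4092.715; AUC_iv,0→∞ = 7386.975 + 4092.715 = 11479.69 ng/mL·hr
Trapezoidal AUC_0→5.25 (intramuscular injection):
  [0→0.25]: (0.0+93.3)/2 × 0.25 = 11.6625
  [0.25→3.25]: (93.3+248.5)/2 × 3 = 512.7
  [3.25→5.25]: (248.5+189.2)/2 × 2 = 437.7
  Sum = 962.0625 ng/mL·hr
intramuscular injection tail: 189.2/0.151 = 1252.980; AUC_ev,0→∞ = 962.0625 + 1252.980 = 2215.0425 ng/mL·hr
F = (AUC_ev/D_ev)/(AUC_iv/D_iv) = (2215.0425/12.5)/(11479.69/5) = 177.2034/2295.938 = 0.0772

F = 0.0772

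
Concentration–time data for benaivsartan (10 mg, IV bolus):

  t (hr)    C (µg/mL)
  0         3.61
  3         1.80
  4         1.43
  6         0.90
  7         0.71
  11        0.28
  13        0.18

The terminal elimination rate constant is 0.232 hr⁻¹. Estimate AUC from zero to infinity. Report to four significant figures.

AUC = 16.08 µg/mL·hr

Trapezoidal AUC_0→13:
  [0→3]: (3.61+1.80)/2 × 3 = 8.115
  [3→4]: (1.80+1.43)/2 × 1 = 1.615
  [4→6]: (1.43+0.90)/2 × 2 = 2.33
  [6→7]: (0.90+0.71)/2 × 1 = 0.805
  [7→11]: (0.71+0.28)/2 × 4 = 1.98
  [11→13]: (0.28+0.18)/2 × 2 = 0.46
  Sum = 15.305 µg/mL·hr
Extrapolated tail: C_last / k_e = 0.18 / 0.232 = 0.776
AUC_0→∞ = 15.305 + 0.776 = 16.081 µg/mL·hr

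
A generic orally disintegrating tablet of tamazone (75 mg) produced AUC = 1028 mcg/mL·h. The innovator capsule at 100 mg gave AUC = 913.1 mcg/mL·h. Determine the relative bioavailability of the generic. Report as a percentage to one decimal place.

F_rel = 150.1%

F_rel = (AUC_test/D_test) / (AUC_ref/D_ref)
      = (1028/75) / (913.1/100)
      = 13.7067 / 9.131 = 1.5011 = 150.11%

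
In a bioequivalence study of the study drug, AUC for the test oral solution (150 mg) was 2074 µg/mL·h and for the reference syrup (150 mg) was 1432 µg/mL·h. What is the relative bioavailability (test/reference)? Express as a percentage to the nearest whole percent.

F_rel = (AUC_test/D_test) / (AUC_ref/D_ref)
      = (2074/150) / (1432/150)
      = 13.8267 / 9.54667 = 1.4483 = 144.83%

F_rel = 145%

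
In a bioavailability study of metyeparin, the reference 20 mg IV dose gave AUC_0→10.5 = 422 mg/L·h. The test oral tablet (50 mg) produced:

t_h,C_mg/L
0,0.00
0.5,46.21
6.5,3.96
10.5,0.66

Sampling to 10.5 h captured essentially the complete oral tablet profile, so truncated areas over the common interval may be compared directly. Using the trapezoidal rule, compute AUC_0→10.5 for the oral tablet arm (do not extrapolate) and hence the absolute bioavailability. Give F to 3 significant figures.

Trapezoidal AUC_0→10.5 (oral tablet):
  [0→0.5]: (0.00+46.21)/2 × 0.5 = 11.5525
  [0.5→6.5]: (46.21+3.96)/2 × 6 = 150.51
  [6.5→10.5]: (3.96+0.66)/2 × 4 = 9.24
  Sum = 171.3025 mg/L·h
F = (AUC_ev/D_ev)/(AUC_iv/D_iv) = (171.3025/50)/(422/20) = 3.42605/21.1 = 0.1624

F = 0.162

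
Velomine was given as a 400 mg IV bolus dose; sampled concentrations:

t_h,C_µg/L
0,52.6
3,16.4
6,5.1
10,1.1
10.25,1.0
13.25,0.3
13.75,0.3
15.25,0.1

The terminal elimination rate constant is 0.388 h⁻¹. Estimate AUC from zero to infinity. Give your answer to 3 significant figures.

Trapezoidal AUC_0→15.25:
  [0→3]: (52.6+16.4)/2 × 3 = 103.5
  [3→6]: (16.4+5.1)/2 × 3 = 32.25
  [6→10]: (5.1+1.1)/2 × 4 = 12.4
  [10→10.25]: (1.1+1.0)/2 × 0.25 = 0.2625
  [10.25→13.25]: (1.0+0.3)/2 × 3 = 1.95
  [13.25→13.75]: (0.3+0.3)/2 × 0.5 = 0.15
  [13.75→15.25]: (0.3+0.1)/2 × 1.5 = 0.3
  Sum = 150.8125 µg/L·h
Extrapolated tail: C_last / k_e = 0.1 / 0.388 = 0.258
AUC_0→∞ = 150.8125 + 0.258 = 151.0705 µg/L·h

AUC = 151 µg/L·h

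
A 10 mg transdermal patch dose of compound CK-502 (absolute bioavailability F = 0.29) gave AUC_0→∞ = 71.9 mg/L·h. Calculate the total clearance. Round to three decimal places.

CL = 0.040 L/h

CL = F × Dose / AUC_0→∞
   = 0.29 × 10 / 71.9 = 0.0403338 L/h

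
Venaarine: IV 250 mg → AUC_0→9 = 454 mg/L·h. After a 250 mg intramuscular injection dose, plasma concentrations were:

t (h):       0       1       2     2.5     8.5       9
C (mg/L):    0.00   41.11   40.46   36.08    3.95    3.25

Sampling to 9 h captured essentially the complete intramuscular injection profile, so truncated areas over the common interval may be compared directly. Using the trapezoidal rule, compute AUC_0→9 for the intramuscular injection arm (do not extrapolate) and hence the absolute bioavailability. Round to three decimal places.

Trapezoidal AUC_0→9 (intramuscular injection):
  [0→1]: (0.00+41.11)/2 × 1 = 20.555
  [1→2]: (41.11+40.46)/2 × 1 = 40.785
  [2→2.5]: (40.46+36.08)/2 × 0.5 = 19.135
  [2.5→8.5]: (36.08+3.95)/2 × 6 = 120.09
  [8.5→9]: (3.95+3.25)/2 × 0.5 = 1.8
  Sum = 202.365 mg/L·h
F = (AUC_ev/D_ev)/(AUC_iv/D_iv) = (202.365/250)/(454/250) = 0.80946/1.816 = 0.4457

F = 0.446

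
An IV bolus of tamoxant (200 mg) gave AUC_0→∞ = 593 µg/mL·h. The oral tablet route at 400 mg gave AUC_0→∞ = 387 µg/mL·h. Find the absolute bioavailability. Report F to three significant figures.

F = (AUC_ev / D_ev) / (AUC_iv / D_iv)
  = (387/400) / (593/200)
  = 0.9675 / 2.965 = 0.3263

F = 0.326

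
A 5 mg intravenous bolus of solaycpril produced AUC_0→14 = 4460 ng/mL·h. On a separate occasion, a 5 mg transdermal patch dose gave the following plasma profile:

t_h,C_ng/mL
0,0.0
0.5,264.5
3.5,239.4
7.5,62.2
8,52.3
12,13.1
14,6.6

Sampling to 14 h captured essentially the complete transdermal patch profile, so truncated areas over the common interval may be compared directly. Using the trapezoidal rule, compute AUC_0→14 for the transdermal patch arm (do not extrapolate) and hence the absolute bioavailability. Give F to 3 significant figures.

F = 0.360

Trapezoidal AUC_0→14 (transdermal patch):
  [0→0.5]: (0.0+264.5)/2 × 0.5 = 66.125
  [0.5→3.5]: (264.5+239.4)/2 × 3 = 755.85
  [3.5→7.5]: (239.4+62.2)/2 × 4 = 603.2
  [7.5→8]: (62.2+52.3)/2 × 0.5 = 28.625
  [8→12]: (52.3+13.1)/2 × 4 = 130.8
  [12→14]: (13.1+6.6)/2 × 2 = 19.7
  Sum = 1604.3 ng/mL·h
F = (AUC_ev/D_ev)/(AUC_iv/D_iv) = (1604.3/5)/(4460/5) = 320.86/892 = 0.3597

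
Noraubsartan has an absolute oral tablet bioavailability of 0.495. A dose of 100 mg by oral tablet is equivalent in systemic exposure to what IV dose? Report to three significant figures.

D_iv = 49.5 mg

Systemic exposure from an extravascular dose = F × D_ev, so the equivalent IV dose is F × D_ev.
D_iv = F × D_ev = 0.495 × 100 = 49.5 mg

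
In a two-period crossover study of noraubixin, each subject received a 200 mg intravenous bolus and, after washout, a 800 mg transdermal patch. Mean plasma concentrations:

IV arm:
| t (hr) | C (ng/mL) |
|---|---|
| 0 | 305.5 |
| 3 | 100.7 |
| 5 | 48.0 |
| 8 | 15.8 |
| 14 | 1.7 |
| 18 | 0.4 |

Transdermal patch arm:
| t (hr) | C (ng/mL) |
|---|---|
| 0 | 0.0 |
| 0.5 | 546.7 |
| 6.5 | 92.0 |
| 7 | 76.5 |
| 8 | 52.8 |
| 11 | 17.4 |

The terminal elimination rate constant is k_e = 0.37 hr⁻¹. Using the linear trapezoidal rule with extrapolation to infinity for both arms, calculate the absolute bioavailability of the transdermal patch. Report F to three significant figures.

F = 0.634

Trapezoidal AUC_0→18 (IV):
  [0→3]: (305.5+100.7)/2 × 3 = 609.3
  [3→5]: (100.7+48.0)/2 × 2 = 148.7
  [5→8]: (48.0+15.8)/2 × 3 = 95.7
  [8→14]: (15.8+1.7)/2 × 6 = 52.5
  [14→18]: (1.7+0.4)/2 × 4 = 4.2
  Sum = 910.4 ng/mL·hr
IV tail: 0.4/0.37 = 1.081; AUC_iv,0→∞ = 910.4 + 1.081 = 911.481 ng/mL·hr
Trapezoidal AUC_0→11 (transdermal patch):
  [0→0.5]: (0.0+546.7)/2 × 0.5 = 136.675
  [0.5→6.5]: (546.7+92.0)/2 × 6 = 1916.1
  [6.5→7]: (92.0+76.5)/2 × 0.5 = 42.125
  [7→8]: (76.5+52.8)/2 × 1 = 64.65
  [8→11]: (52.8+17.4)/2 × 3 = 105.3
  Sum = 2264.85 ng/mL·hr
transdermal patch tail: 17.4/0.37 = 47.027; AUC_ev,0→∞ = 2264.85 + 47.027 = 2311.877 ng/mL·hr
F = (AUC_ev/D_ev)/(AUC_iv/D_iv) = (2311.877/800)/(911.481/200) = 2.88985/4.557405 = 0.6341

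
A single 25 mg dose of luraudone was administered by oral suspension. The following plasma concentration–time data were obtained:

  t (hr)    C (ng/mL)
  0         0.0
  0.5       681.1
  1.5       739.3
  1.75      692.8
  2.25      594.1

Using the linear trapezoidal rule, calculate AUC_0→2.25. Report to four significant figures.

AUC = 1381 ng/mL·hr

Trapezoidal AUC_0→2.25:
  [0→0.5]: (0.0+681.1)/2 × 0.5 = 170.275
  [0.5→1.5]: (681.1+739.3)/2 × 1 = 710.2
  [1.5→1.75]: (739.3+692.8)/2 × 0.25 = 179.0125
  [1.75→2.25]: (692.8+594.1)/2 × 0.5 = 321.725
  Sum = 1381.2125 ng/mL·hr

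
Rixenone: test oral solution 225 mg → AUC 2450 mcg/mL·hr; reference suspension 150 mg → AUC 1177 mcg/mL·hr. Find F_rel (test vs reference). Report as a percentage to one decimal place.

F_rel = (AUC_test/D_test) / (AUC_ref/D_ref)
      = (2450/225) / (1177/150)
      = 10.8889 / 7.84667 = 1.3877 = 138.77%

F_rel = 138.8%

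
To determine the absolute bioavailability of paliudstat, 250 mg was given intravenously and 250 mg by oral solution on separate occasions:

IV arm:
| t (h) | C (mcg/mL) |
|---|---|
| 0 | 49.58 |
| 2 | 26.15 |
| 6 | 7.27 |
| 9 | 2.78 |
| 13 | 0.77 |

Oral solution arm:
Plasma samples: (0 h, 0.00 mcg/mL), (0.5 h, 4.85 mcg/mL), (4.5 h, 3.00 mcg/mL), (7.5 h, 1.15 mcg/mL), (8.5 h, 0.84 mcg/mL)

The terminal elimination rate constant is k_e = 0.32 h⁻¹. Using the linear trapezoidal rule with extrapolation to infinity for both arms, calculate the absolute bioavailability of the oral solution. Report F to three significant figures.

F = 0.160

Trapezoidal AUC_0→13 (IV):
  [0→2]: (49.58+26.15)/2 × 2 = 75.73
  [2→6]: (26.15+7.27)/2 × 4 = 66.84
  [6→9]: (7.27+2.78)/2 × 3 = 15.075
  [9→13]: (2.78+0.77)/2 × 4 = 7.1
  Sum = 164.745 mcg/mL·h
IV tail: 0.77/0.32 = 2.406; AUC_iv,0→∞ = 164.745 + 2.406 = 167.151 mcg/mL·h
Trapezoidal AUC_0→8.5 (oral solution):
  [0→0.5]: (0.00+4.85)/2 × 0.5 = 1.2125
  [0.5→4.5]: (4.85+3.00)/2 × 4 = 15.7
  [4.5→7.5]: (3.00+1.15)/2 × 3 = 6.225
  [7.5→8.5]: (1.15+0.84)/2 × 1 = 0.995
  Sum = 24.1325 mcg/mL·h
oral solution tail: 0.84/0.32 = 2.625; AUC_ev,0→∞ = 24.1325 + 2.625 = 26.7575 mcg/mL·h
F = (AUC_ev/D_ev)/(AUC_iv/D_iv) = (26.7575/250)/(167.151/250) = 0.10703/0.668604 = 0.1601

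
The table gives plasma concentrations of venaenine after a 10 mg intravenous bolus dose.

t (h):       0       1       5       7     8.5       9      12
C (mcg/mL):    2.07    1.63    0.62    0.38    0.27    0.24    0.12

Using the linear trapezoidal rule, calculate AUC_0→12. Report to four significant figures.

Trapezoidal AUC_0→12:
  [0→1]: (2.07+1.63)/2 × 1 = 1.85
  [1→5]: (1.63+0.62)/2 × 4 = 4.5
  [5→7]: (0.62+0.38)/2 × 2 = 1.0
  [7→8.5]: (0.38+0.27)/2 × 1.5 = 0.4875
  [8.5→9]: (0.27+0.24)/2 × 0.5 = 0.1275
  [9→12]: (0.24+0.12)/2 × 3 = 0.54
  Sum = 8.505 mcg/mL·h

AUC = 8.505 mcg/mL·h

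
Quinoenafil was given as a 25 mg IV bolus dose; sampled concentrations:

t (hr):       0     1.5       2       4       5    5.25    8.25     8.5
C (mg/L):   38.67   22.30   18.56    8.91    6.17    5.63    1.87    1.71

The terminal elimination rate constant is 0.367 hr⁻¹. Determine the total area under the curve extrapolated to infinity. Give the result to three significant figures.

Trapezoidal AUC_0→8.5:
  [0→1.5]: (38.67+22.30)/2 × 1.5 = 45.7275
  [1.5→2]: (22.30+18.56)/2 × 0.5 = 10.215
  [2→4]: (18.56+8.91)/2 × 2 = 27.47
  [4→5]: (8.91+6.17)/2 × 1 = 7.54
  [5→5.25]: (6.17+5.63)/2 × 0.25 = 1.475
  [5.25→8.25]: (5.63+1.87)/2 × 3 = 11.25
  [8.25→8.5]: (1.87+1.71)/2 × 0.25 = 0.4475
  Sum = 104.125 mg/L·hr
Extrapolated tail: C_last / k_e = 1.71 / 0.367 = 4.659
AUC_0→∞ = 104.125 + 4.659 = 108.784 mg/L·hr

AUC = 109 mg/L·hr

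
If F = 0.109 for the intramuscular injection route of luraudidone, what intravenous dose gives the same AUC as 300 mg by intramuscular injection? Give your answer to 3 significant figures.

D_iv = 32.7 mg

Systemic exposure from an extravascular dose = F × D_ev, so the equivalent IV dose is F × D_ev.
D_iv = F × D_ev = 0.109 × 300 = 32.7 mg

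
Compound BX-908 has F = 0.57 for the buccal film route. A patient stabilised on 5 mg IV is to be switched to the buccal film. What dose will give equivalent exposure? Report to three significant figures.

For equal systemic exposure: F × D_ev = D_iv
D_ev = D_iv / F = 5 / 0.57 = 8.77193 mg

D_buccal = 8.77 mg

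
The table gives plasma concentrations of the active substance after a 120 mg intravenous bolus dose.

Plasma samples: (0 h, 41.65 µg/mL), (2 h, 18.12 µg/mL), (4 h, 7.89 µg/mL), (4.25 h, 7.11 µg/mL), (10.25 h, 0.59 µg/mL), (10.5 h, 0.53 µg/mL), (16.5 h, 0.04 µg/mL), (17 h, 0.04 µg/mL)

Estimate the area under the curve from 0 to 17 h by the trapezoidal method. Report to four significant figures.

AUC = 112.6 µg/mL·h

Trapezoidal AUC_0→17:
  [0→2]: (41.65+18.12)/2 × 2 = 59.77
  [2→4]: (18.12+7.89)/2 × 2 = 26.01
  [4→4.25]: (7.89+7.11)/2 × 0.25 = 1.875
  [4.25→10.25]: (7.11+0.59)/2 × 6 = 23.1
  [10.25→10.5]: (0.59+0.53)/2 × 0.25 = 0.14
  [10.5→16.5]: (0.53+0.04)/2 × 6 = 1.71
  [16.5→17]: (0.04+0.04)/2 × 0.5 = 0.02
  Sum = 112.625 µg/mL·h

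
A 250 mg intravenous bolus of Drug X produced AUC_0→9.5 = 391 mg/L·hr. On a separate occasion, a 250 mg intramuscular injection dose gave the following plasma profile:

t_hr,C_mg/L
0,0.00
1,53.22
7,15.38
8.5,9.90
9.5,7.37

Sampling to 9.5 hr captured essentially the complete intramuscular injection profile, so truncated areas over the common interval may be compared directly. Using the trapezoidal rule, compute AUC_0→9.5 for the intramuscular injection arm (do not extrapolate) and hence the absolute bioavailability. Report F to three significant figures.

F = 0.665

Trapezoidal AUC_0→9.5 (intramuscular injection):
  [0→1]: (0.00+53.22)/2 × 1 = 26.61
  [1→7]: (53.22+15.38)/2 × 6 = 205.8
  [7→8.5]: (15.38+9.90)/2 × 1.5 = 18.96
  [8.5→9.5]: (9.90+7.37)/2 × 1 = 8.635
  Sum = 260.005 mg/L·hr
F = (AUC_ev/D_ev)/(AUC_iv/D_iv) = (260.005/250)/(391/250) = 1.04002/1.564 = 0.6650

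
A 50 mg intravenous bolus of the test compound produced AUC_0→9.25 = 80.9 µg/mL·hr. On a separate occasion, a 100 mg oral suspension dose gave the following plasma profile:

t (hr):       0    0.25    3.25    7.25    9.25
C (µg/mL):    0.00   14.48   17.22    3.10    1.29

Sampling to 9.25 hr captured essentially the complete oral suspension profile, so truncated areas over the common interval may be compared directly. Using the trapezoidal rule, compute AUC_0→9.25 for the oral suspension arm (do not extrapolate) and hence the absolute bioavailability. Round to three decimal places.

F = 0.583

Trapezoidal AUC_0→9.25 (oral suspension):
  [0→0.25]: (0.00+14.48)/2 × 0.25 = 1.81
  [0.25→3.25]: (14.48+17.22)/2 × 3 = 47.55
  [3.25→7.25]: (17.22+3.10)/2 × 4 = 40.64
  [7.25→9.25]: (3.10+1.29)/2 × 2 = 4.39
  Sum = 94.39 µg/mL·hr
F = (AUC_ev/D_ev)/(AUC_iv/D_iv) = (94.39/100)/(80.9/50) = 0.9439/1.618 = 0.5834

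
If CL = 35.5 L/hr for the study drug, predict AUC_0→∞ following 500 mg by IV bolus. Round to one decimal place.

AUC_0→∞ = Dose_iv / CL
        = 500 / 35.5 = 14.0845 mg/L·hr

AUC = 14.1 mg/L·hr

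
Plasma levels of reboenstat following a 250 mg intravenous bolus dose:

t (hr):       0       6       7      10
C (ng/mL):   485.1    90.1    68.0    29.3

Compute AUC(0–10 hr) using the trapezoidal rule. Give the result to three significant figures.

AUC = 1950 ng/mL·hr

Trapezoidal AUC_0→10:
  [0→6]: (485.1+90.1)/2 × 6 = 1725.6
  [6→7]: (90.1+68.0)/2 × 1 = 79.05
  [7→10]: (68.0+29.3)/2 × 3 = 145.95
  Sum = 1950.6 ng/mL·hr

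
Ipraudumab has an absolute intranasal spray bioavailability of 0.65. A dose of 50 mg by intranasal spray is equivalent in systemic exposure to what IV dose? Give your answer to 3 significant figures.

D_iv = 32.5 mg

Systemic exposure from an extravascular dose = F × D_ev, so the equivalent IV dose is F × D_ev.
D_iv = F × D_ev = 0.65 × 50 = 32.5 mg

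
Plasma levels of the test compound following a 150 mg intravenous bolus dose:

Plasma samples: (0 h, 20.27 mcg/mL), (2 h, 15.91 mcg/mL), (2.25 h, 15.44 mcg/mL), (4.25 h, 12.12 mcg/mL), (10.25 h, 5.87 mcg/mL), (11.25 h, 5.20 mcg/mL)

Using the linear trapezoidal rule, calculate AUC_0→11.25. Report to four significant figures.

Trapezoidal AUC_0→11.25:
  [0→2]: (20.27+15.91)/2 × 2 = 36.18
  [2→2.25]: (15.91+15.44)/2 × 0.25 = 3.91875
  [2.25→4.25]: (15.44+12.12)/2 × 2 = 27.56
  [4.25→10.25]: (12.12+5.87)/2 × 6 = 53.97
  [10.25→11.25]: (5.87+5.20)/2 × 1 = 5.535
  Sum = 127.16375 mcg/mL·h

AUC = 127.2 mcg/mL·h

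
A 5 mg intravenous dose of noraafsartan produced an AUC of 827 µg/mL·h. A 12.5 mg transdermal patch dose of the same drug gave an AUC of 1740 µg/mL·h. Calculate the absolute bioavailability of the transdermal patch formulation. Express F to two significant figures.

F = 0.84

F = (AUC_ev / D_ev) / (AUC_iv / D_iv)
  = (1740/12.5) / (827/5)
  = 139.2 / 165.4 = 0.8416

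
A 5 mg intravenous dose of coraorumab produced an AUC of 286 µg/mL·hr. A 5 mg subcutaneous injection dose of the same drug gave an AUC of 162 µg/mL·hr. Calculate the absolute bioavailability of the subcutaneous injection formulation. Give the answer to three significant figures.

F = 0.566

F = (AUC_ev / D_ev) / (AUC_iv / D_iv)
  = (162/5) / (286/5)
  = 32.4 / 57.2 = 0.5664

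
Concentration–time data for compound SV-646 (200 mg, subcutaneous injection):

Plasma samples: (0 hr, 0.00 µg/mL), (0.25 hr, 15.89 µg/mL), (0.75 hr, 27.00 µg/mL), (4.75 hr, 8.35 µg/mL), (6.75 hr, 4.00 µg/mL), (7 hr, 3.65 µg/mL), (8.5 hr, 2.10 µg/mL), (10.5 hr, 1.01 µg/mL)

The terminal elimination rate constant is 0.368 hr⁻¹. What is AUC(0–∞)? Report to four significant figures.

Trapezoidal AUC_0→10.5:
  [0→0.25]: (0.00+15.89)/2 × 0.25 = 1.98625
  [0.25→0.75]: (15.89+27.00)/2 × 0.5 = 10.7225
  [0.75→4.75]: (27.00+8.35)/2 × 4 = 70.7
  [4.75→6.75]: (8.35+4.00)/2 × 2 = 12.35
  [6.75→7]: (4.00+3.65)/2 × 0.25 = 0.95625
  [7→8.5]: (3.65+2.10)/2 × 1.5 = 4.3125
  [8.5→10.5]: (2.10+1.01)/2 × 2 = 3.11
  Sum = 104.1375 µg/mL·hr
Extrapolated tail: C_last / k_e = 1.01 / 0.368 = 2.745
AUC_0→∞ = 104.1375 + 2.745 = 106.8825 µg/mL·hr

AUC = 106.9 µg/mL·hr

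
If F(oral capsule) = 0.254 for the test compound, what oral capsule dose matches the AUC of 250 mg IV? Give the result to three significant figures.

For equal systemic exposure: F × D_ev = D_iv
D_ev = D_iv / F = 250 / 0.254 = 984.252 mg

D_oral = 984 mg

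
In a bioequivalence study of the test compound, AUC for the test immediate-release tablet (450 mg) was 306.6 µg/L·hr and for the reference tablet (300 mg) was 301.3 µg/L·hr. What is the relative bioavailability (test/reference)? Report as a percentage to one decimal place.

F_rel = (AUC_test/D_test) / (AUC_ref/D_ref)
      = (306.6/450) / (301.3/300)
      = 0.681333 / 1.00433 = 0.6784 = 67.84%

F_rel = 67.8%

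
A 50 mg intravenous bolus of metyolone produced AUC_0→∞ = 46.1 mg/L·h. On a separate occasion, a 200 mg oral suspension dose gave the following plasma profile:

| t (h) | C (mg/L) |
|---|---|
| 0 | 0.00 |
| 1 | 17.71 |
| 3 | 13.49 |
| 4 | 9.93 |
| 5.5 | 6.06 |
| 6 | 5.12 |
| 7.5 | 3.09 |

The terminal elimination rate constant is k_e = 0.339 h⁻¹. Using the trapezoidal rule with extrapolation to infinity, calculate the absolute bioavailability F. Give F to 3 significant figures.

F = 0.444

Trapezoidal AUC_0→7.5 (oral suspension):
  [0→1]: (0.00+17.71)/2 × 1 = 8.855
  [1→3]: (17.71+13.49)/2 × 2 = 31.2
  [3→4]: (13.49+9.93)/2 × 1 = 11.71
  [4→5.5]: (9.93+6.06)/2 × 1.5 = 11.9925
  [5.5→6]: (6.06+5.12)/2 × 0.5 = 2.795
  [6→7.5]: (5.12+3.09)/2 × 1.5 = 6.1575
  Sum = 72.71 mg/L·h
Tail: C_last/k_e = 3.09/0.339 = 9.115
AUC_0→∞ (oral suspension) = 72.71 + 9.115 = 81.825 mg/L·h
F = (AUC_ev/D_ev)/(AUC_iv/D_iv) = (81.825/200)/(46.1/50) = 0.409125/0.922 = 0.4437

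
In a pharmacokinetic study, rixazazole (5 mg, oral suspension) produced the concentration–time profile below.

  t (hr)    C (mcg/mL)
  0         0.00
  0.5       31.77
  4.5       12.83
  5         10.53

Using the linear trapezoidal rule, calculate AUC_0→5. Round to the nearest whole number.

Trapezoidal AUC_0→5:
  [0→0.5]: (0.00+31.77)/2 × 0.5 = 7.9425
  [0.5→4.5]: (31.77+12.83)/2 × 4 = 89.2
  [4.5→5]: (12.83+10.53)/2 × 0.5 = 5.84
  Sum = 102.9825 mcg/mL·hr

AUC = 103 mcg/mL·hr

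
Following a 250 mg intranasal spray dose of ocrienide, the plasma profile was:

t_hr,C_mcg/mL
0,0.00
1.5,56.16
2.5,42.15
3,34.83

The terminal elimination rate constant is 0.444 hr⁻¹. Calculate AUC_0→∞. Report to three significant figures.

AUC = 189 mcg/mL·hr

Trapezoidal AUC_0→3:
  [0→1.5]: (0.00+56.16)/2 × 1.5 = 42.12
  [1.5→2.5]: (56.16+42.15)/2 × 1 = 49.155
  [2.5→3]: (42.15+34.83)/2 × 0.5 = 19.245
  Sum = 110.52 mcg/mL·hr
Extrapolated tail: C_last / k_e = 34.83 / 0.444 = 78.446
AUC_0→∞ = 110.52 + 78.446 = 188.966 mcg/mL·hr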